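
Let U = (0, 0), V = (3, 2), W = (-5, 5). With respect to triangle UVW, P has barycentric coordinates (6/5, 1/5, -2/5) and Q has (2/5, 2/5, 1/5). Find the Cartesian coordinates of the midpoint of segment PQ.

(7/5, 1/10)

Barycentric coordinates of the midpoint are the average: (4/5, 3/10, -1/10).
Converting: (4/5)·U + (3/10)·V + (-1/10)·W = (7/5, 1/10).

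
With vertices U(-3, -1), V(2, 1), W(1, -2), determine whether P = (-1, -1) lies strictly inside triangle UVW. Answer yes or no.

Barycentric coordinates of P: (7/13, 2/13, 4/13).
The three coordinates are positive, positive, positive; a point is interior exactly when all three are positive.

yes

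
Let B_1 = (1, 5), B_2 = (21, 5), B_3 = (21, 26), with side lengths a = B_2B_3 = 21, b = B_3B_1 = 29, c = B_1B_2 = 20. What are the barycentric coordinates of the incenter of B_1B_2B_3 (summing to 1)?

(3/10, 29/70, 2/7)

The incenter has barycentric coordinates proportional to the opposite side lengths: (21 : 29 : 20).
Normalizing by 21+29+20 = 70 gives (3/10, 29/70, 2/7).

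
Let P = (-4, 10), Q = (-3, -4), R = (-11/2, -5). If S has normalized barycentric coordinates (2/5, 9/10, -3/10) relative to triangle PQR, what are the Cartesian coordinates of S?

(-53/20, 19/10)

S = (2/5)·P + (9/10)·Q + (-3/10)·R.
x-coordinate: (2/5)·(-4) + (9/10)·(-3) + (-3/10)·(-11/2) = -53/20.
y-coordinate: (2/5)·10 + (9/10)·(-4) + (-3/10)·(-5) = 19/10.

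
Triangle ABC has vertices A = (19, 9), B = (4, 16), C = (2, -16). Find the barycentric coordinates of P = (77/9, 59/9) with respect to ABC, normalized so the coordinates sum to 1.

Signed area of the reference triangle: [ABC] = ½·(19·(16−(-16)) + 4·(-16−9) + 2·(9−16)) = ½·(608 − 100 − 14) = 247.
[PBC] = ½·((77/9)·(16−(-16)) + 4·(-16−(59/9)) + 2·(59/9−16)) = ½·(2464/9 − 812/9 − 170/9) = 247/3, so the A-coordinate is (247/3)/247 = 1/3.
[APC] = ½·(19·(59/9−(-16)) + (77/9)·(-16−9) + 2·(9−(59/9))) = ½·(3857/9 − 1925/9 + 44/9) = 988/9, so the B-coordinate is 4/9.
[ABP] = ½·(19·(16−(59/9)) + 4·(59/9−9) + (77/9)·(9−16)) = ½·(1615/9 − 88/9 − 539/9) = 494/9, so the C-coordinate is 2/9.

(1/3, 4/9, 2/9)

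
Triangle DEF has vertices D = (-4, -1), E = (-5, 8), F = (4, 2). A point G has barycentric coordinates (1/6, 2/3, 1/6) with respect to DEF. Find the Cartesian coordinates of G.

G = (1/6)·D + (2/3)·E + (1/6)·F.
x-coordinate: (1/6)·(-4) + (2/3)·(-5) + (1/6)·4 = -10/3.
y-coordinate: (1/6)·(-1) + (2/3)·8 + (1/6)·2 = 11/2.

(-10/3, 11/2)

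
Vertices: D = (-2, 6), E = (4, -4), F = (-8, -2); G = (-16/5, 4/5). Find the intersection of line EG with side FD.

Barycentric coordinates of G with respect to DEF: (2/5, 1/5, 2/5).
On side FD the E-coordinate is zero; dropping G's E-weight 1/5 and renormalizing the remaining 2/5 : 2/5 gives weights 1/2, 1/2 on F, D.
H = (1/2)·(-8, -2) + (1/2)·(-2, 6) = (-5, 2).

(-5, 2)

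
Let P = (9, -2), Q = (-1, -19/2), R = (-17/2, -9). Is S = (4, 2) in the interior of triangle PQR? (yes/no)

no

Barycentric coordinates of S: (71/49, -12/7, 62/49).
The three coordinates are positive, negative, positive; a point is interior exactly when all three are positive.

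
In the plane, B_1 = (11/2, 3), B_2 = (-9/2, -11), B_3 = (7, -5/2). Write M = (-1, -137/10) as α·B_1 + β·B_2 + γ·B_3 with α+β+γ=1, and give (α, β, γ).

(-4/5, 4/5, 1)

Signed area of the reference triangle: [B_1B_2B_3] = ½·((11/2)·(-11−(-5/2)) + (-9/2)·(-5/2−3) + 7·(3−(-11))) = ½·(-187/4 + 99/4 + 98) = 38.
[MB_2B_3] = ½·((-1)·(-11−(-5/2)) + (-9/2)·(-5/2−(-137/10)) + 7·(-137/10−(-11))) = ½·(17/2 − 252/5 − 189/10) = -152/5, so the B_1-coordinate is (-152/5)/38 = -4/5.
[B_1MB_3] = ½·((11/2)·(-137/10−(-5/2)) + (-1)·(-5/2−3) + 7·(3−(-137/10))) = ½·(-308/5 + 11/2 + 1169/10) = 152/5, so the B_2-coordinate is 4/5.
[B_1B_2M] = ½·((11/2)·(-11−(-137/10)) + (-9/2)·(-137/10−3) + (-1)·(3−(-11))) = ½·(297/20 + 1503/20 − 14) = 38, so the B_3-coordinate is 1.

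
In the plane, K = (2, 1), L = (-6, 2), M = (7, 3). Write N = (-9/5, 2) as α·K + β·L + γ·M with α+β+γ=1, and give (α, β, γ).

Signed area of the reference triangle: [KLM] = ½·(2·(2−3) + (-6)·(3−1) + 7·(1−2)) = ½·(-2 − 12 − 7) = -21/2.
[NLM] = ½·((-9/5)·(2−3) + (-6)·(3−2) + 7·(2−2)) = ½·(9/5 − 6 + 0) = -21/10, so the K-coordinate is (-21/10)/(-21/2) = 1/5.
[KNM] = ½·(2·(2−3) + (-9/5)·(3−1) + 7·(1−2)) = ½·(-2 − 18/5 − 7) = -63/10, so the L-coordinate is 3/5.
[KLN] = ½·(2·(2−2) + (-6)·(2−1) + (-9/5)·(1−2)) = ½·(0 − 6 + 9/5) = -21/10, so the M-coordinate is 1/5.
Check: 1/5 + 3/5 + 1/5 = 1.

(1/5, 3/5, 1/5)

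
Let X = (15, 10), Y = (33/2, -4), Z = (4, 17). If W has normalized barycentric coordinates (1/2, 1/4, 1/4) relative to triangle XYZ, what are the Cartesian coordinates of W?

(101/8, 33/4)

W = (1/2)·X + (1/4)·Y + (1/4)·Z.
x-coordinate: (1/2)·15 + (1/4)·(33/2) + (1/4)·4 = 101/8.
y-coordinate: (1/2)·10 + (1/4)·(-4) + (1/4)·17 = 33/4.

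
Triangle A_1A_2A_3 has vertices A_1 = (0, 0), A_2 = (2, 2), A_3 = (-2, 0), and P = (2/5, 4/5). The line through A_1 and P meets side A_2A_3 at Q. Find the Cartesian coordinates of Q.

Barycentric coordinates of P with respect to A_1A_2A_3: (2/5, 2/5, 1/5).
On side A_2A_3 the A_1-coordinate is zero; dropping P's A_1-weight 2/5 and renormalizing the remaining 2/5 : 1/5 gives weights 2/3, 1/3 on A_2, A_3.
Q = (2/3)·(2, 2) + (1/3)·(-2, 0) = (2/3, 4/3).

(2/3, 4/3)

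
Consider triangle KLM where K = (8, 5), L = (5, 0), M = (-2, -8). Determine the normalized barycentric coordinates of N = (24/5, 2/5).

(2/5, 2/5, 1/5)

Signed area of the reference triangle: [KLM] = ½·(8·(0−(-8)) + 5·(-8−5) + (-2)·(5−0)) = ½·(64 − 65 − 10) = -11/2.
[NLM] = ½·((24/5)·(0−(-8)) + 5·(-8−(2/5)) + (-2)·(2/5−0)) = ½·(192/5 − 42 − 4/5) = -11/5, so the K-coordinate is (-11/5)/(-11/2) = 2/5.
[KNM] = ½·(8·(2/5−(-8)) + (24/5)·(-8−5) + (-2)·(5−(2/5))) = ½·(336/5 − 312/5 − 46/5) = -11/5, so the L-coordinate is 2/5.
[KLN] = ½·(8·(0−(2/5)) + 5·(2/5−5) + (24/5)·(5−0)) = ½·(-16/5 − 23 + 24) = -11/10, so the M-coordinate is 1/5.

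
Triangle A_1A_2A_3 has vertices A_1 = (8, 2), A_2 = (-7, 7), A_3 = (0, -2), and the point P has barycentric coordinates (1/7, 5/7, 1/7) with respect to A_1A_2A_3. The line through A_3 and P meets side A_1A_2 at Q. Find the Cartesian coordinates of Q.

Line A_3P meets A_1A_2 where the A_3-coordinate vanishes; zeroing P's A_3-weight and renormalizing leaves A_1, A_2-weights 1/7 : 5/7 → (1/6, 5/6).
So Q = (1/6)·A_1 + (5/6)·A_2 = (-9/2, 37/6).

(-9/2, 37/6)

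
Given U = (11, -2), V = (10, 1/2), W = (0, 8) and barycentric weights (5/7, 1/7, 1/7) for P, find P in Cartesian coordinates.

(65/7, -3/14)

P = (5/7)·U + (1/7)·V + (1/7)·W.
x-coordinate: (5/7)·11 + (1/7)·10 + (1/7)·0 = 65/7.
y-coordinate: (5/7)·(-2) + (1/7)·(1/2) + (1/7)·8 = -3/14.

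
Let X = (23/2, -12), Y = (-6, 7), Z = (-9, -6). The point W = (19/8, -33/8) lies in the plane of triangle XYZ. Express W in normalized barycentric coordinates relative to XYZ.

Signed area of the reference triangle: [XYZ] = ½·((23/2)·(7−(-6)) + (-6)·(-6−(-12)) + (-9)·(-12−7)) = ½·(299/2 − 36 + 171) = 569/4.
[WYZ] = ½·((19/8)·(7−(-6)) + (-6)·(-6−(-33/8)) + (-9)·(-33/8−7)) = ½·(247/8 + 45/4 + 801/8) = 569/8, so the X-coordinate is (569/8)/(569/4) = 1/2.
[XWZ] = ½·((23/2)·(-33/8−(-6)) + (19/8)·(-6−(-12)) + (-9)·(-12−(-33/8))) = ½·(345/16 + 57/4 + 567/8) = 1707/32, so the Y-coordinate is 3/8.
[XYW] = ½·((23/2)·(7−(-33/8)) + (-6)·(-33/8−(-12)) + (19/8)·(-12−7)) = ½·(2047/16 − 189/4 − 361/8) = 569/32, so the Z-coordinate is 1/8.
Check: 1/2 + 3/8 + 1/8 = 1.

(1/2, 3/8, 1/8)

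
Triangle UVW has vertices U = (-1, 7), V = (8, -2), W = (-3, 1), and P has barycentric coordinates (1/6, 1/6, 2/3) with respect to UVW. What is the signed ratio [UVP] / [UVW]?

2/3

The signed ratio [UVP]/[UVW] equals the barycentric coordinate of P at vertex W, which is 2/3.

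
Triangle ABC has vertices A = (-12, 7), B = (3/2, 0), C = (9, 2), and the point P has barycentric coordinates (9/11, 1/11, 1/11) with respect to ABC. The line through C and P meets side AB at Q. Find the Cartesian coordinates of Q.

(-213/20, 63/10)

Line CP meets AB where the C-coordinate vanishes; zeroing P's C-weight and renormalizing leaves A, B-weights 9/11 : 1/11 → (9/10, 1/10).
So Q = (9/10)·A + (1/10)·B = (-213/20, 63/10).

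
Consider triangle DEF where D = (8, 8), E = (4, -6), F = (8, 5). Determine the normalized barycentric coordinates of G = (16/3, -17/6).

(-1/6, 2/3, 1/2)

Signed area of the reference triangle: [DEF] = ½·(8·(-6−5) + 4·(5−8) + 8·(8−(-6))) = ½·(-88 − 12 + 112) = 6.
[GEF] = ½·((16/3)·(-6−5) + 4·(5−(-17/6)) + 8·(-17/6−(-6))) = ½·(-176/3 + 94/3 + 76/3) = -1, so the D-coordinate is (-1)/6 = -1/6.
[DGF] = ½·(8·(-17/6−5) + (16/3)·(5−8) + 8·(8−(-17/6))) = ½·(-188/3 − 16 + 260/3) = 4, so the E-coordinate is 2/3.
[DEG] = ½·(8·(-6−(-17/6)) + 4·(-17/6−8) + (16/3)·(8−(-6))) = ½·(-76/3 − 130/3 + 224/3) = 3, so the F-coordinate is 1/2.
Check: -1/6 + 2/3 + 1/2 = 1.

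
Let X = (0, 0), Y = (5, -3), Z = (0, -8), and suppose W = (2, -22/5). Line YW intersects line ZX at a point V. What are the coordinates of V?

(0, -16/3)

Barycentric coordinates of W with respect to XYZ: (1/5, 2/5, 2/5).
On side ZX the Y-coordinate is zero; dropping W's Y-weight 2/5 and renormalizing the remaining 2/5 : 1/5 gives weights 2/3, 1/3 on Z, X.
V = (2/3)·(0, -8) + (1/3)·(0, 0) = (0, -16/3).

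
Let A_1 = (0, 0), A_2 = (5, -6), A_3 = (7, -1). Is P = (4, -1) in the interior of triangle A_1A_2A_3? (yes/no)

Barycentric coordinates of P: (15/37, 3/37, 19/37).
The three coordinates are positive, positive, positive; a point is interior exactly when all three are positive.

yes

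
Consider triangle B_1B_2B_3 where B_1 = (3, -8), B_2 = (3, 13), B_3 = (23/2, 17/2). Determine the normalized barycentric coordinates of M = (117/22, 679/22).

(-10/11, 18/11, 3/11)

Signed area of the reference triangle: [B_1B_2B_3] = ½·(3·(13−(17/2)) + 3·(17/2−(-8)) + (23/2)·(-8−13)) = ½·(27/2 + 99/2 − 483/2) = -357/4.
[MB_2B_3] = ½·((117/22)·(13−(17/2)) + 3·(17/2−(679/22)) + (23/2)·(679/22−13)) = ½·(1053/44 − 738/11 + 9039/44) = 1785/22, so the B_1-coordinate is (1785/22)/(-357/4) = -10/11.
[B_1MB_3] = ½·(3·(679/22−(17/2)) + (117/22)·(17/2−(-8)) + (23/2)·(-8−(679/22))) = ½·(738/11 + 351/4 − 19665/44) = -3213/22, so the B_2-coordinate is 18/11.
[B_1B_2M] = ½·(3·(13−(679/22)) + 3·(679/22−(-8)) + (117/22)·(-8−13)) = ½·(-1179/22 + 2565/22 − 2457/22) = -1071/44, so the B_3-coordinate is 3/11.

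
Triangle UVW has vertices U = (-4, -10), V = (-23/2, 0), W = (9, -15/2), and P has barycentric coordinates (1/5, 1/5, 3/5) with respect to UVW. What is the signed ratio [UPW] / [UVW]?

1/5

The signed ratio [UPW]/[UVW] equals the barycentric coordinate of P at vertex V, which is 1/5.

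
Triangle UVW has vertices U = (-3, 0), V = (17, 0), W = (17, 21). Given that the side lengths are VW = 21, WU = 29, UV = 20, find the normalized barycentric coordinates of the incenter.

The incenter has barycentric coordinates proportional to the opposite side lengths: (21 : 29 : 20).
Normalizing by 21+29+20 = 70 gives (3/10, 29/70, 2/7).

(3/10, 29/70, 2/7)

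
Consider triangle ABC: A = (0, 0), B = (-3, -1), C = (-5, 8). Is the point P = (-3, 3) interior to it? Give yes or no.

yes

Barycentric coordinates of P: (8/29, 9/29, 12/29).
The three coordinates are positive, positive, positive; a point is interior exactly when all three are positive.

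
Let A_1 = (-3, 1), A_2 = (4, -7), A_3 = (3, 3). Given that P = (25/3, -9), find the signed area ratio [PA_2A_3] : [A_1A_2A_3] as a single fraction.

-2/3

[A_1A_2A_3] = ½·((-3)·(-7−3) + 4·(3−1) + 3·(1−(-7))) = ½·(30 + 8 + 24) = 31.
[PA_2A_3] = ½·((25/3)·(-7−3) + 4·(3−(-9)) + 3·(-9−(-7))) = ½·(-250/3 + 48 − 6) = -62/3, so the ratio is (-62/3)/31 = -2/3.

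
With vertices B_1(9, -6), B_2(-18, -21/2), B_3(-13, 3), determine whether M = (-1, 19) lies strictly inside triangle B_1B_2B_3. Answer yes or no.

no

Barycentric coordinates of M: (41/171, -230/171, 40/19).
The three coordinates are positive, negative, positive; a point is interior exactly when all three are positive.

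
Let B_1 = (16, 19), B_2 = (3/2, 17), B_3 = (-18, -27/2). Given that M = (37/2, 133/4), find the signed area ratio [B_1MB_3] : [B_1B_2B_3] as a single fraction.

1

[B_1B_2B_3] = ½·(16·(17−(-27/2)) + (3/2)·(-27/2−19) + (-18)·(19−17)) = ½·(488 − 195/4 − 36) = 1613/8.
[B_1MB_3] = ½·(16·(133/4−(-27/2)) + (37/2)·(-27/2−19) + (-18)·(19−(133/4))) = ½·(748 − 2405/4 + 513/2) = 1613/8, so the ratio is (1613/8)/(1613/8) = 1.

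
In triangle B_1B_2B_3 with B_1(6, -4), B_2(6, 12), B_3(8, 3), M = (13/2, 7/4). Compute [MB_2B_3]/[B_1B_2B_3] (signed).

1/2

[B_1B_2B_3] = ½·(6·(12−3) + 6·(3−(-4)) + 8·(-4−12)) = ½·(54 + 42 − 128) = -16.
[MB_2B_3] = ½·((13/2)·(12−3) + 6·(3−(7/4)) + 8·(7/4−12)) = ½·(117/2 + 15/2 − 82) = -8, so the ratio is (-8)/(-16) = 1/2.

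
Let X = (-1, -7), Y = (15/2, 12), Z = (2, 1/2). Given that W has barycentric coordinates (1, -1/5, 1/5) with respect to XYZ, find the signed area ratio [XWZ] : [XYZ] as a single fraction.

The signed ratio [XWZ]/[XYZ] equals the barycentric coordinate of W at vertex Y, which is -1/5.

-1/5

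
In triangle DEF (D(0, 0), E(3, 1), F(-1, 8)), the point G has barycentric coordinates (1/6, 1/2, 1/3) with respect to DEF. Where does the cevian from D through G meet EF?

(7/5, 19/5)

Line DG meets EF where the D-coordinate vanishes; zeroing G's D-weight and renormalizing leaves E, F-weights 1/2 : 1/3 → (3/5, 2/5).
So H = (3/5)·E + (2/5)·F = (7/5, 19/5).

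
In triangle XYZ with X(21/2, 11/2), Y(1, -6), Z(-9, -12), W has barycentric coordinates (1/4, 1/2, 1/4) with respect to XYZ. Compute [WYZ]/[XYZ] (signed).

The signed ratio [WYZ]/[XYZ] equals the barycentric coordinate of W at vertex X, which is 1/4.

1/4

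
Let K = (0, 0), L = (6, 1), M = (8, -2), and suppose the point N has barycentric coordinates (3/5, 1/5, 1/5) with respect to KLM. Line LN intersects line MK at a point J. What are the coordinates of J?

(2, -1/2)

Line LN meets MK where the L-coordinate vanishes; zeroing N's L-weight and renormalizing leaves M, K-weights 1/5 : 3/5 → (1/4, 3/4).
So J = (1/4)·M + (3/4)·K = (2, -1/2).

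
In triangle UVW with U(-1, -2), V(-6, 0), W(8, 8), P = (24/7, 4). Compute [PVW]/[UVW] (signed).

[UVW] = ½·((-1)·(0−8) + (-6)·(8−(-2)) + 8·(-2−0)) = ½·(8 − 60 − 16) = -34.
[PVW] = ½·((24/7)·(0−8) + (-6)·(8−4) + 8·(4−0)) = ½·(-192/7 − 24 + 32) = -68/7, so the ratio is (-68/7)/(-34) = 2/7.

2/7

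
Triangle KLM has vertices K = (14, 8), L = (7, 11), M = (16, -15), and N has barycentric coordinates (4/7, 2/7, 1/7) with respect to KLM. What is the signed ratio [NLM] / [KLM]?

4/7

The signed ratio [NLM]/[KLM] equals the barycentric coordinate of N at vertex K, which is 4/7.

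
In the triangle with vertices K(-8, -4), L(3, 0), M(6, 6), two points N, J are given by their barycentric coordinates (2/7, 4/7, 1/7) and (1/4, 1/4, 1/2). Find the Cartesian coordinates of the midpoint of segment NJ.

Barycentric coordinates of the midpoint are the average: (15/56, 23/56, 9/28).
Converting: (15/56)·K + (23/56)·L + (9/28)·M = (57/56, 6/7).

(57/56, 6/7)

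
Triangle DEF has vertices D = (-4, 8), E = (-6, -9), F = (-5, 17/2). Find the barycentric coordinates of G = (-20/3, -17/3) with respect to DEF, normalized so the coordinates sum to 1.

(-5/6, 5/6, 1)

Signed area of the reference triangle: [DEF] = ½·((-4)·(-9−(17/2)) + (-6)·(17/2−8) + (-5)·(8−(-9))) = ½·(70 − 3 − 85) = -9.
[GEF] = ½·((-20/3)·(-9−(17/2)) + (-6)·(17/2−(-17/3)) + (-5)·(-17/3−(-9))) = ½·(350/3 − 85 − 50/3) = 15/2, so the D-coordinate is (15/2)/(-9) = -5/6.
[DGF] = ½·((-4)·(-17/3−(17/2)) + (-20/3)·(17/2−8) + (-5)·(8−(-17/3))) = ½·(170/3 − 10/3 − 205/3) = -15/2, so the E-coordinate is 5/6.
[DEG] = ½·((-4)·(-9−(-17/3)) + (-6)·(-17/3−8) + (-20/3)·(8−(-9))) = ½·(40/3 + 82 − 340/3) = -9, so the F-coordinate is 1.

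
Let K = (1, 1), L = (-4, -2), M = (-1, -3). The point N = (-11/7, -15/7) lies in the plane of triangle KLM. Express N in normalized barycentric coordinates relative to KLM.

(1/7, 2/7, 4/7)

Signed area of the reference triangle: [KLM] = ½·(1·(-2−(-3)) + (-4)·(-3−1) + (-1)·(1−(-2))) = ½·(1 + 16 − 3) = 7.
[NLM] = ½·((-11/7)·(-2−(-3)) + (-4)·(-3−(-15/7)) + (-1)·(-15/7−(-2))) = ½·(-11/7 + 24/7 + 1/7) = 1, so the K-coordinate is 1/7 = 1/7.
[KNM] = ½·(1·(-15/7−(-3)) + (-11/7)·(-3−1) + (-1)·(1−(-15/7))) = ½·(6/7 + 44/7 − 22/7) = 2, so the L-coordinate is 2/7.
[KLN] = ½·(1·(-2−(-15/7)) + (-4)·(-15/7−1) + (-11/7)·(1−(-2))) = ½·(1/7 + 88/7 − 33/7) = 4, so the M-coordinate is 4/7.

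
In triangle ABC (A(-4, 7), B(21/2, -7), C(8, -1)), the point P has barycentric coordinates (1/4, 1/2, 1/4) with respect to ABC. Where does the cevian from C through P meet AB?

(17/3, -7/3)

Line CP meets AB where the C-coordinate vanishes; zeroing P's C-weight and renormalizing leaves A, B-weights 1/4 : 1/2 → (1/3, 2/3).
So Q = (1/3)·A + (2/3)·B = (17/3, -7/3).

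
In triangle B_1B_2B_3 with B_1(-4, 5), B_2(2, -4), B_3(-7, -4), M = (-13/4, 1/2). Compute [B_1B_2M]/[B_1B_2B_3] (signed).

[B_1B_2B_3] = ½·((-4)·(-4−(-4)) + 2·(-4−5) + (-7)·(5−(-4))) = ½·(0 − 18 − 63) = -81/2.
[B_1B_2M] = ½·((-4)·(-4−(1/2)) + 2·(1/2−5) + (-13/4)·(5−(-4))) = ½·(18 − 9 − 117/4) = -81/8, so the ratio is (-81/8)/(-81/2) = 1/4.

1/4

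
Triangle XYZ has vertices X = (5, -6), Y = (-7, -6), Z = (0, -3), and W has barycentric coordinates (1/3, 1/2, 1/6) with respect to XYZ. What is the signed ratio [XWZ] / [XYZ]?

1/2

The signed ratio [XWZ]/[XYZ] equals the barycentric coordinate of W at vertex Y, which is 1/2.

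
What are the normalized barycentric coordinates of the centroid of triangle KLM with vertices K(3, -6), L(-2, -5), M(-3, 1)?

The centroid is the average of the vertices, so each weight is 1/3.

(1/3, 1/3, 1/3)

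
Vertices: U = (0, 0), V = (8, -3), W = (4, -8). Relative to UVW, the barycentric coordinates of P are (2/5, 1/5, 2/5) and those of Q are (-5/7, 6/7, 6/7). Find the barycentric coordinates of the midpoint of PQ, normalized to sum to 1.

(-11/70, 37/70, 22/35)

Since both coordinate triples sum to 1, the midpoint's barycentrics are the componentwise average.
(2/5+-5/7)/2 = -11/70; similarly 37/70 and 22/35.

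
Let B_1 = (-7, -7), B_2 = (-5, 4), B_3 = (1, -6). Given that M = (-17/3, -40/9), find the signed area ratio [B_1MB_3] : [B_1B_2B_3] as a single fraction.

2/9

[B_1B_2B_3] = ½·((-7)·(4−(-6)) + (-5)·(-6−(-7)) + 1·(-7−4)) = ½·(-70 − 5 − 11) = -43.
[B_1MB_3] = ½·((-7)·(-40/9−(-6)) + (-17/3)·(-6−(-7)) + 1·(-7−(-40/9))) = ½·(-98/9 − 17/3 − 23/9) = -86/9, so the ratio is (-86/9)/(-43) = 2/9.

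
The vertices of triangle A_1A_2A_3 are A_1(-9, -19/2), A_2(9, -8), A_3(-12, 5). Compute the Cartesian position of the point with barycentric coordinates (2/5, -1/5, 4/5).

(-15, 9/5)

P = (2/5)·A_1 + (-1/5)·A_2 + (4/5)·A_3.
x-coordinate: (2/5)·(-9) + (-1/5)·9 + (4/5)·(-12) = -15.
y-coordinate: (2/5)·(-19/2) + (-1/5)·(-8) + (4/5)·5 = 9/5.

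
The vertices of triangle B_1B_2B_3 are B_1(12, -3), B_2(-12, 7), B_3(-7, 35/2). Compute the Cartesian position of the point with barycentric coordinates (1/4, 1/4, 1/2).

(-7/2, 39/4)

M = (1/4)·B_1 + (1/4)·B_2 + (1/2)·B_3.
x-coordinate: (1/4)·12 + (1/4)·(-12) + (1/2)·(-7) = -7/2.
y-coordinate: (1/4)·(-3) + (1/4)·7 + (1/2)·(35/2) = 39/4.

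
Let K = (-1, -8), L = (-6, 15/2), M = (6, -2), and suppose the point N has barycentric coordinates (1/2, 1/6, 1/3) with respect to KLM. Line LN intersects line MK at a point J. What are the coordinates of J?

Line LN meets MK where the L-coordinate vanishes; zeroing N's L-weight and renormalizing leaves M, K-weights 1/3 : 1/2 → (2/5, 3/5).
So J = (2/5)·M + (3/5)·K = (9/5, -28/5).

(9/5, -28/5)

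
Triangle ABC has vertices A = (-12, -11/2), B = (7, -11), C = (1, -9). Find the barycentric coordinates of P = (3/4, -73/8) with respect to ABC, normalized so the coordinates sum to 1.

Signed area of the reference triangle: [ABC] = ½·((-12)·(-11−(-9)) + 7·(-9−(-11/2)) + 1·(-11/2−(-11))) = ½·(24 − 49/2 + 11/2) = 5/2.
[PBC] = ½·((3/4)·(-11−(-9)) + 7·(-9−(-73/8)) + 1·(-73/8−(-11))) = ½·(-3/2 + 7/8 + 15/8) = 5/8, so the A-coordinate is (5/8)/(5/2) = 1/4.
[APC] = ½·((-12)·(-73/8−(-9)) + (3/4)·(-9−(-11/2)) + 1·(-11/2−(-73/8))) = ½·(3/2 − 21/8 + 29/8) = 5/4, so the B-coordinate is 1/2.
[ABP] = ½·((-12)·(-11−(-73/8)) + 7·(-73/8−(-11/2)) + (3/4)·(-11/2−(-11))) = ½·(45/2 − 203/8 + 33/8) = 5/8, so the C-coordinate is 1/4.
Check: 1/4 + 1/2 + 1/4 = 1.

(1/4, 1/2, 1/4)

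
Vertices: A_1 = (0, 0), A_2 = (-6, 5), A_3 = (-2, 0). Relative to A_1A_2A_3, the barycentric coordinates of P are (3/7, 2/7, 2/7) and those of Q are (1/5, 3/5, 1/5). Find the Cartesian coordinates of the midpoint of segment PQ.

(-22/7, 31/14)

Barycentric coordinates of the midpoint are the average: (11/35, 31/70, 17/70).
Converting: (11/35)·A_1 + (31/70)·A_2 + (17/70)·A_3 = (-22/7, 31/14).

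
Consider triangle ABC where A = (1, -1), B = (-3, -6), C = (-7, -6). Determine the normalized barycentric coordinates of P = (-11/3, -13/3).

(1/3, 1/6, 1/2)

Signed area of the reference triangle: [ABC] = ½·(1·(-6−(-6)) + (-3)·(-6−(-1)) + (-7)·(-1−(-6))) = ½·(0 + 15 − 35) = -10.
[PBC] = ½·((-11/3)·(-6−(-6)) + (-3)·(-6−(-13/3)) + (-7)·(-13/3−(-6))) = ½·(0 + 5 − 35/3) = -10/3, so the A-coordinate is (-10/3)/(-10) = 1/3.
[APC] = ½·(1·(-13/3−(-6)) + (-11/3)·(-6−(-1)) + (-7)·(-1−(-13/3))) = ½·(5/3 + 55/3 − 70/3) = -5/3, so the B-coordinate is 1/6.
[ABP] = ½·(1·(-6−(-13/3)) + (-3)·(-13/3−(-1)) + (-11/3)·(-1−(-6))) = ½·(-5/3 + 10 − 55/3) = -5, so the C-coordinate is 1/2.
Check: 1/3 + 1/6 + 1/2 = 1.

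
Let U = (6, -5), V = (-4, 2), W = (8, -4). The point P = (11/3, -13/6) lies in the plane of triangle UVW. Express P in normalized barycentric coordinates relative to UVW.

(1/6, 1/3, 1/2)

Signed area of the reference triangle: [UVW] = ½·(6·(2−(-4)) + (-4)·(-4−(-5)) + 8·(-5−2)) = ½·(36 − 4 − 56) = -12.
[PVW] = ½·((11/3)·(2−(-4)) + (-4)·(-4−(-13/6)) + 8·(-13/6−2)) = ½·(22 + 22/3 − 100/3) = -2, so the U-coordinate is (-2)/(-12) = 1/6.
[UPW] = ½·(6·(-13/6−(-4)) + (11/3)·(-4−(-5)) + 8·(-5−(-13/6))) = ½·(11 + 11/3 − 68/3) = -4, so the V-coordinate is 1/3.
[UVP] = ½·(6·(2−(-13/6)) + (-4)·(-13/6−(-5)) + (11/3)·(-5−2)) = ½·(25 − 34/3 − 77/3) = -6, so the W-coordinate is 1/2.
Check: 1/6 + 1/3 + 1/2 = 1.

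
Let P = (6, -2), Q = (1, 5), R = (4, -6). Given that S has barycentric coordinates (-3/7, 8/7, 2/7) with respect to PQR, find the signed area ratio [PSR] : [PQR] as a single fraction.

The signed ratio [PSR]/[PQR] equals the barycentric coordinate of S at vertex Q, which is 8/7.

8/7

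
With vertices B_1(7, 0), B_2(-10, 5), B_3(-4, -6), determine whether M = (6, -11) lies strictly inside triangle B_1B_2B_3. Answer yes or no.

Barycentric coordinates of M: (80/157, -115/157, 192/157).
The three coordinates are positive, negative, positive; a point is interior exactly when all three are positive.

no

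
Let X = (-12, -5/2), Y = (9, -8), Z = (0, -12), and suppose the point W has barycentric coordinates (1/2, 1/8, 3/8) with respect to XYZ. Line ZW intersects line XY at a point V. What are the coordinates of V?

Line ZW meets XY where the Z-coordinate vanishes; zeroing W's Z-weight and renormalizing leaves X, Y-weights 1/2 : 1/8 → (4/5, 1/5).
So V = (4/5)·X + (1/5)·Y = (-39/5, -18/5).

(-39/5, -18/5)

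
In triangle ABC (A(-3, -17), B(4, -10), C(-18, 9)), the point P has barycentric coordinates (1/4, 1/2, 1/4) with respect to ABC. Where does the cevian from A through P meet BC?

(-10/3, -11/3)

Line AP meets BC where the A-coordinate vanishes; zeroing P's A-weight and renormalizing leaves B, C-weights 1/2 : 1/4 → (2/3, 1/3).
So Q = (2/3)·B + (1/3)·C = (-10/3, -11/3).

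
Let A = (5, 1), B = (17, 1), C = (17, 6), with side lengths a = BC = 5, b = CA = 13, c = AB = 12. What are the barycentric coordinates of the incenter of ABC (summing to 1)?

(1/6, 13/30, 2/5)

The incenter has barycentric coordinates proportional to the opposite side lengths: (5 : 13 : 12).
Normalizing by 5+13+12 = 30 gives (1/6, 13/30, 2/5).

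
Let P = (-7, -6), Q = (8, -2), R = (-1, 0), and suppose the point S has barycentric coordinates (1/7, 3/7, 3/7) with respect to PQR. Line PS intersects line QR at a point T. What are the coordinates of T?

Line PS meets QR where the P-coordinate vanishes; zeroing S's P-weight and renormalizing leaves Q, R-weights 3/7 : 3/7 → (1/2, 1/2).
So T = (1/2)·Q + (1/2)·R = (7/2, -1).

(7/2, -1)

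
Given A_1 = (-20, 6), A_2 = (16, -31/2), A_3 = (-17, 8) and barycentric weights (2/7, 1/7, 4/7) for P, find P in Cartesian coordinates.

P = (2/7)·A_1 + (1/7)·A_2 + (4/7)·A_3.
x-coordinate: (2/7)·(-20) + (1/7)·16 + (4/7)·(-17) = -92/7.
y-coordinate: (2/7)·6 + (1/7)·(-31/2) + (4/7)·8 = 57/14.

(-92/7, 57/14)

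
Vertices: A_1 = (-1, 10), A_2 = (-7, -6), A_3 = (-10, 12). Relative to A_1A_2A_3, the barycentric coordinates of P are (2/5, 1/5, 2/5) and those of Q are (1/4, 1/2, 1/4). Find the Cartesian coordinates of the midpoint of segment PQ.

Barycentric coordinates of the midpoint are the average: (13/40, 7/20, 13/40).
Converting: (13/40)·A_1 + (7/20)·A_2 + (13/40)·A_3 = (-241/40, 101/20).

(-241/40, 101/20)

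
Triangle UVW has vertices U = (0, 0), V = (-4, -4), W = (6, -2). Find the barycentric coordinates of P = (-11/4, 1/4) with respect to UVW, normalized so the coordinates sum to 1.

(5/4, 1/8, -3/8)

Signed area of the reference triangle: [UVW] = ½·(0·(-4−(-2)) + (-4)·(-2−0) + 6·(0−(-4))) = ½·(0 + 8 + 24) = 16.
[PVW] = ½·((-11/4)·(-4−(-2)) + (-4)·(-2−(1/4)) + 6·(1/4−(-4))) = ½·(11/2 + 9 + 51/2) = 20, so the U-coordinate is 20/16 = 5/4.
[UPW] = ½·(0·(1/4−(-2)) + (-11/4)·(-2−0) + 6·(0−(1/4))) = ½·(0 + 11/2 − 3/2) = 2, so the V-coordinate is 1/8.
[UVP] = ½·(0·(-4−(1/4)) + (-4)·(1/4−0) + (-11/4)·(0−(-4))) = ½·(0 − 1 − 11) = -6, so the W-coordinate is -3/8.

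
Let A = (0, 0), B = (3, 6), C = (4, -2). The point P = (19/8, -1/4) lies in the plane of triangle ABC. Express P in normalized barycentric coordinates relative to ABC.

(3/8, 1/8, 1/2)

Signed area of the reference triangle: [ABC] = ½·(0·(6−(-2)) + 3·(-2−0) + 4·(0−6)) = ½·(0 − 6 − 24) = -15.
[PBC] = ½·((19/8)·(6−(-2)) + 3·(-2−(-1/4)) + 4·(-1/4−6)) = ½·(19 − 21/4 − 25) = -45/8, so the A-coordinate is (-45/8)/(-15) = 3/8.
[APC] = ½·(0·(-1/4−(-2)) + (19/8)·(-2−0) + 4·(0−(-1/4))) = ½·(0 − 19/4 + 1) = -15/8, so the B-coordinate is 1/8.
[ABP] = ½·(0·(6−(-1/4)) + 3·(-1/4−0) + (19/8)·(0−6)) = ½·(0 − 3/4 − 57/4) = -15/2, so the C-coordinate is 1/2.
Check: 3/8 + 1/8 + 1/2 = 1.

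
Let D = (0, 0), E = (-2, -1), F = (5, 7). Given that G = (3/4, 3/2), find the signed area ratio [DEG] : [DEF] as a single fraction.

1/4

[DEF] = ½·(0·(-1−7) + (-2)·(7−0) + 5·(0−(-1))) = ½·(0 − 14 + 5) = -9/2.
[DEG] = ½·(0·(-1−(3/2)) + (-2)·(3/2−0) + (3/4)·(0−(-1))) = ½·(0 − 3 + 3/4) = -9/8, so the ratio is (-9/8)/(-9/2) = 1/4.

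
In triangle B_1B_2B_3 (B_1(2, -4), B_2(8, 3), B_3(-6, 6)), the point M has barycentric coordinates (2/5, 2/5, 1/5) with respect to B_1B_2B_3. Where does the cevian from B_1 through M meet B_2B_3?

(10/3, 4)

Line B_1M meets B_2B_3 where the B_1-coordinate vanishes; zeroing M's B_1-weight and renormalizing leaves B_2, B_3-weights 2/5 : 1/5 → (2/3, 1/3).
So N = (2/3)·B_2 + (1/3)·B_3 = (10/3, 4).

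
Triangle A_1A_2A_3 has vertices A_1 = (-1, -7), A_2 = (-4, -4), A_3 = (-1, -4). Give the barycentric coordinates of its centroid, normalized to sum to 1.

The centroid is the average of the vertices, so each weight is 1/3.

(1/3, 1/3, 1/3)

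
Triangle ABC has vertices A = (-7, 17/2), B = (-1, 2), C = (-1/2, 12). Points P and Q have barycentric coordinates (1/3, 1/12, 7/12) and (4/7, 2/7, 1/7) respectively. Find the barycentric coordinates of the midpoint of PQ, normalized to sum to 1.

Since both coordinate triples sum to 1, the midpoint's barycentrics are the componentwise average.
(1/3+4/7)/2 = 19/42; similarly 31/168 and 61/168.

(19/42, 31/168, 61/168)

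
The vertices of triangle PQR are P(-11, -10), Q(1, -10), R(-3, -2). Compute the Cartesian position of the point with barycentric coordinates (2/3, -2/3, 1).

(-11, -2)

S = (2/3)·P + (-2/3)·Q + 1·R.
x-coordinate: (2/3)·(-11) + (-2/3)·1 + 1·(-3) = -11.
y-coordinate: (2/3)·(-10) + (-2/3)·(-10) + 1·(-2) = -2.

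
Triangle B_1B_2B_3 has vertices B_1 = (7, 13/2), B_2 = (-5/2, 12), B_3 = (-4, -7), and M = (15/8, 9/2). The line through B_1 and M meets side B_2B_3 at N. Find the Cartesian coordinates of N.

Barycentric coordinates of M with respect to B_1B_2B_3: (1/2, 1/4, 1/4).
On side B_2B_3 the B_1-coordinate is zero; dropping M's B_1-weight 1/2 and renormalizing the remaining 1/4 : 1/4 gives weights 1/2, 1/2 on B_2, B_3.
N = (1/2)·(-5/2, 12) + (1/2)·(-4, -7) = (-13/4, 5/2).

(-13/4, 5/2)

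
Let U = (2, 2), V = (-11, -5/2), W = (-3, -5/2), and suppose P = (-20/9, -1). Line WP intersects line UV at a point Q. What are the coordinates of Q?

(-5/4, 7/8)

Barycentric coordinates of P with respect to UVW: (1/3, 1/9, 5/9).
On side UV the W-coordinate is zero; dropping P's W-weight 5/9 and renormalizing the remaining 1/3 : 1/9 gives weights 3/4, 1/4 on U, V.
Q = (3/4)·(2, 2) + (1/4)·(-11, -5/2) = (-5/4, 7/8).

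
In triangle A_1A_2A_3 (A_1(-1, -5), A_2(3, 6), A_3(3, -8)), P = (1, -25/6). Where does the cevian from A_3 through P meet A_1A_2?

(0, -9/4)

Barycentric coordinates of P with respect to A_1A_2A_3: (1/2, 1/6, 1/3).
On side A_1A_2 the A_3-coordinate is zero; dropping P's A_3-weight 1/3 and renormalizing the remaining 1/2 : 1/6 gives weights 3/4, 1/4 on A_1, A_2.
Q = (3/4)·(-1, -5) + (1/4)·(3, 6) = (0, -9/4).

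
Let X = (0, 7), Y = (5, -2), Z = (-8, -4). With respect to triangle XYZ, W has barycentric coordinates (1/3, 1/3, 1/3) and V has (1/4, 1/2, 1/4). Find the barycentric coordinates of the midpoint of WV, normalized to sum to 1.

Since both coordinate triples sum to 1, the midpoint's barycentrics are the componentwise average.
(1/3+1/4)/2 = 7/24; similarly 5/12 and 7/24.

(7/24, 5/12, 7/24)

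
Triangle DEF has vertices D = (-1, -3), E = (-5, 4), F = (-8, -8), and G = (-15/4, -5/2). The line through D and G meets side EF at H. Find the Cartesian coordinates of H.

Barycentric coordinates of G with respect to DEF: (1/2, 1/4, 1/4).
On side EF the D-coordinate is zero; dropping G's D-weight 1/2 and renormalizing the remaining 1/4 : 1/4 gives weights 1/2, 1/2 on E, F.
H = (1/2)·(-5, 4) + (1/2)·(-8, -8) = (-13/2, -2).

(-13/2, -2)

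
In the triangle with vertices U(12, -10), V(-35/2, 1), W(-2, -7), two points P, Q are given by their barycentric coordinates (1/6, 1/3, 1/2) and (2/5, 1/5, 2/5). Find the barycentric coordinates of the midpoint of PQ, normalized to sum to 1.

Since both coordinate triples sum to 1, the midpoint's barycentrics are the componentwise average.
(1/6+2/5)/2 = 17/60; similarly 4/15 and 9/20.

(17/60, 4/15, 9/20)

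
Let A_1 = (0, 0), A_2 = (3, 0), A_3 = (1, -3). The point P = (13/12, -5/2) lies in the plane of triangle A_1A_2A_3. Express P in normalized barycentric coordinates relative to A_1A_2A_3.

(1/12, 1/12, 5/6)

Signed area of the reference triangle: [A_1A_2A_3] = ½·(0·(0−(-3)) + 3·(-3−0) + 1·(0−0)) = ½·(0 − 9 + 0) = -9/2.
[PA_2A_3] = ½·((13/12)·(0−(-3)) + 3·(-3−(-5/2)) + 1·(-5/2−0)) = ½·(13/4 − 3/2 − 5/2) = -3/8, so the A_1-coordinate is (-3/8)/(-9/2) = 1/12.
[A_1PA_3] = ½·(0·(-5/2−(-3)) + (13/12)·(-3−0) + 1·(0−(-5/2))) = ½·(0 − 13/4 + 5/2) = -3/8, so the A_2-coordinate is 1/12.
[A_1A_2P] = ½·(0·(0−(-5/2)) + 3·(-5/2−0) + (13/12)·(0−0)) = ½·(0 − 15/2 + 0) = -15/4, so the A_3-coordinate is 5/6.
Check: 1/12 + 1/12 + 5/6 = 1.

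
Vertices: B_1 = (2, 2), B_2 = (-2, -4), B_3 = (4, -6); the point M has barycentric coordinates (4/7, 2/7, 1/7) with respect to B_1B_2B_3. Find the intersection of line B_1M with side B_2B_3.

(0, -14/3)

Line B_1M meets B_2B_3 where the B_1-coordinate vanishes; zeroing M's B_1-weight and renormalizing leaves B_2, B_3-weights 2/7 : 1/7 → (2/3, 1/3).
So N = (2/3)·B_2 + (1/3)·B_3 = (0, -14/3).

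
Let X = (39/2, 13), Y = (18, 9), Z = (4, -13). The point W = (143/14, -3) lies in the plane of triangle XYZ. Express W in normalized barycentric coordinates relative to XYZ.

Signed area of the reference triangle: [XYZ] = ½·((39/2)·(9−(-13)) + 18·(-13−13) + 4·(13−9)) = ½·(429 − 468 + 16) = -23/2.
[WYZ] = ½·((143/14)·(9−(-13)) + 18·(-13−(-3)) + 4·(-3−9)) = ½·(1573/7 − 180 − 48) = -23/14, so the X-coordinate is (-23/14)/(-23/2) = 1/7.
[XWZ] = ½·((39/2)·(-3−(-13)) + (143/14)·(-13−13) + 4·(13−(-3))) = ½·(195 − 1859/7 + 64) = -23/7, so the Y-coordinate is 2/7.
[XYW] = ½·((39/2)·(9−(-3)) + 18·(-3−13) + (143/14)·(13−9)) = ½·(234 − 288 + 286/7) = -46/7, so the Z-coordinate is 4/7.

(1/7, 2/7, 4/7)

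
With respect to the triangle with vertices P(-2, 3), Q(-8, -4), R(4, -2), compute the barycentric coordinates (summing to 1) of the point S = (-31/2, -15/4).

Signed area of the reference triangle: [PQR] = ½·((-2)·(-4−(-2)) + (-8)·(-2−3) + 4·(3−(-4))) = ½·(4 + 40 + 28) = 36.
[SQR] = ½·((-31/2)·(-4−(-2)) + (-8)·(-2−(-15/4)) + 4·(-15/4−(-4))) = ½·(31 − 14 + 1) = 9, so the P-coordinate is 9/36 = 1/4.
[PSR] = ½·((-2)·(-15/4−(-2)) + (-31/2)·(-2−3) + 4·(3−(-15/4))) = ½·(7/2 + 155/2 + 27) = 54, so the Q-coordinate is 3/2.
[PQS] = ½·((-2)·(-4−(-15/4)) + (-8)·(-15/4−3) + (-31/2)·(3−(-4))) = ½·(1/2 + 54 − 217/2) = -27, so the R-coordinate is -3/4.

(1/4, 3/2, -3/4)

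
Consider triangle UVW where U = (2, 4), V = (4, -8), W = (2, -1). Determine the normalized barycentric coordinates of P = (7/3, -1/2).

(1/3, 1/6, 1/2)

Signed area of the reference triangle: [UVW] = ½·(2·(-8−(-1)) + 4·(-1−4) + 2·(4−(-8))) = ½·(-14 − 20 + 24) = -5.
[PVW] = ½·((7/3)·(-8−(-1)) + 4·(-1−(-1/2)) + 2·(-1/2−(-8))) = ½·(-49/3 − 2 + 15) = -5/3, so the U-coordinate is (-5/3)/(-5) = 1/3.
[UPW] = ½·(2·(-1/2−(-1)) + (7/3)·(-1−4) + 2·(4−(-1/2))) = ½·(1 − 35/3 + 9) = -5/6, so the V-coordinate is 1/6.
[UVP] = ½·(2·(-8−(-1/2)) + 4·(-1/2−4) + (7/3)·(4−(-8))) = ½·(-15 − 18 + 28) = -5/2, so the W-coordinate is 1/2.
Check: 1/3 + 1/6 + 1/2 = 1.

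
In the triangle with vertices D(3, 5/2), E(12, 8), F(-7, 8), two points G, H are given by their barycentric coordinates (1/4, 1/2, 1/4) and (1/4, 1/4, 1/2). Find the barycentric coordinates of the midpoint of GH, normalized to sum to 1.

(1/4, 3/8, 3/8)

Since both coordinate triples sum to 1, the midpoint's barycentrics are the componentwise average.
(1/4+1/4)/2 = 1/4; similarly 3/8 and 3/8.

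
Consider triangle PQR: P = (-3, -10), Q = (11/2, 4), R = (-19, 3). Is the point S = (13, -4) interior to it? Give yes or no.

no

Barycentric coordinates of S: (407/669, 608/669, -346/669).
The three coordinates are positive, positive, negative; a point is interior exactly when all three are positive.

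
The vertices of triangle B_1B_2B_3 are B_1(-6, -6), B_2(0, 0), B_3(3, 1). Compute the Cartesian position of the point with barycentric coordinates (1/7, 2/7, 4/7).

M = (1/7)·B_1 + (2/7)·B_2 + (4/7)·B_3.
x-coordinate: (1/7)·(-6) + (2/7)·0 + (4/7)·3 = 6/7.
y-coordinate: (1/7)·(-6) + (2/7)·0 + (4/7)·1 = -2/7.

(6/7, -2/7)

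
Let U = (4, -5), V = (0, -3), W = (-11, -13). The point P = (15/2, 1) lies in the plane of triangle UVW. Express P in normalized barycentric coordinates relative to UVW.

Signed area of the reference triangle: [UVW] = ½·(4·(-3−(-13)) + 0·(-13−(-5)) + (-11)·(-5−(-3))) = ½·(40 + 0 + 22) = 31.
[PVW] = ½·((15/2)·(-3−(-13)) + 0·(-13−1) + (-11)·(1−(-3))) = ½·(75 + 0 − 44) = 31/2, so the U-coordinate is (31/2)/31 = 1/2.
[UPW] = ½·(4·(1−(-13)) + (15/2)·(-13−(-5)) + (-11)·(-5−1)) = ½·(56 − 60 + 66) = 31, so the V-coordinate is 1.
[UVP] = ½·(4·(-3−1) + 0·(1−(-5)) + (15/2)·(-5−(-3))) = ½·(-16 + 0 − 15) = -31/2, so the W-coordinate is -1/2.
Check: 1/2 + 1 − 1/2 = 1.

(1/2, 1, -1/2)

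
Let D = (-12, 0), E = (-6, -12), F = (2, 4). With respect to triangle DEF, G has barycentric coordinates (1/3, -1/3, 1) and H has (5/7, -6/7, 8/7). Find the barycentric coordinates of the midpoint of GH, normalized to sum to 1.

(11/21, -25/42, 15/14)

Since both coordinate triples sum to 1, the midpoint's barycentrics are the componentwise average.
(1/3+5/7)/2 = 11/21; similarly -25/42 and 15/14.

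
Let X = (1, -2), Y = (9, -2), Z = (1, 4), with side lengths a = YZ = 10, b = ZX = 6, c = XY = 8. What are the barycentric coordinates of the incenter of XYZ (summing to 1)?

The incenter has barycentric coordinates proportional to the opposite side lengths: (10 : 6 : 8).
Normalizing by 10+6+8 = 24 gives (5/12, 1/4, 1/3).

(5/12, 1/4, 1/3)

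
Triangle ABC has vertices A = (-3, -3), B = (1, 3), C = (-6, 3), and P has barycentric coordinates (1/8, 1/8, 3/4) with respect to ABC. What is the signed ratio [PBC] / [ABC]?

The signed ratio [PBC]/[ABC] equals the barycentric coordinate of P at vertex A, which is 1/8.

1/8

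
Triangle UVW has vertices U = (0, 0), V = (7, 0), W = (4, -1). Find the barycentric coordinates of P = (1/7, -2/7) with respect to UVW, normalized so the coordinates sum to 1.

(6/7, -1/7, 2/7)

Signed area of the reference triangle: [UVW] = ½·(0·(0−(-1)) + 7·(-1−0) + 4·(0−0)) = ½·(0 − 7 + 0) = -7/2.
[PVW] = ½·((1/7)·(0−(-1)) + 7·(-1−(-2/7)) + 4·(-2/7−0)) = ½·(1/7 − 5 − 8/7) = -3, so the U-coordinate is (-3)/(-7/2) = 6/7.
[UPW] = ½·(0·(-2/7−(-1)) + (1/7)·(-1−0) + 4·(0−(-2/7))) = ½·(0 − 1/7 + 8/7) = 1/2, so the V-coordinate is -1/7.
[UVP] = ½·(0·(0−(-2/7)) + 7·(-2/7−0) + (1/7)·(0−0)) = ½·(0 − 2 + 0) = -1, so the W-coordinate is 2/7.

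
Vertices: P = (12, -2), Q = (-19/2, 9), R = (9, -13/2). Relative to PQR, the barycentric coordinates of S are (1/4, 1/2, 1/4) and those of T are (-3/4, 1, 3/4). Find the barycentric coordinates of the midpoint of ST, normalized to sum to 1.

(-1/4, 3/4, 1/2)

Since both coordinate triples sum to 1, the midpoint's barycentrics are the componentwise average.
(1/4+-3/4)/2 = -1/4; similarly 3/4 and 1/2.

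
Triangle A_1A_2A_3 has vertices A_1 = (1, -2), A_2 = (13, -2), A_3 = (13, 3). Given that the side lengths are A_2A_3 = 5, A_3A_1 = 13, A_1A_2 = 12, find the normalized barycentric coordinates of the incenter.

(1/6, 13/30, 2/5)

The incenter has barycentric coordinates proportional to the opposite side lengths: (5 : 13 : 12).
Normalizing by 5+13+12 = 30 gives (1/6, 13/30, 2/5).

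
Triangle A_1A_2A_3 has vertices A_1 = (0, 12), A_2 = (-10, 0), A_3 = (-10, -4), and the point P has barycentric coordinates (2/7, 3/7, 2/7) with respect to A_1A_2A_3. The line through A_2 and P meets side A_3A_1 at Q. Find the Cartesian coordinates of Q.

Line A_2P meets A_3A_1 where the A_2-coordinate vanishes; zeroing P's A_2-weight and renormalizing leaves A_3, A_1-weights 2/7 : 2/7 → (1/2, 1/2).
So Q = (1/2)·A_3 + (1/2)·A_1 = (-5, 4).

(-5, 4)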